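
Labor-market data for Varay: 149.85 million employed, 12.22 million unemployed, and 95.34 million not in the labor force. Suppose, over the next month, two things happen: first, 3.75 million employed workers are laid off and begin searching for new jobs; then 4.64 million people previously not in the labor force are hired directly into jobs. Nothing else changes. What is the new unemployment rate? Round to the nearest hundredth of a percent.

New unemployment rate ≈ 9.58%.

Initially, labor force = 149.85 + 12.22 = 162.07 million, so u = 12.22/162.07 = 7.54%.
After the first change, employed falls and unemployed rises by 3.75; labor force unchanged → E = 146.10, U = 15.97, labor force = 162.07 million.
After the second change, employed and labor force both rise by 4.64; unemployed unchanged → E = 150.74, U = 15.97, labor force = 166.71 million.
New unemployment rate = 15.97 / 166.71 = 9.58%.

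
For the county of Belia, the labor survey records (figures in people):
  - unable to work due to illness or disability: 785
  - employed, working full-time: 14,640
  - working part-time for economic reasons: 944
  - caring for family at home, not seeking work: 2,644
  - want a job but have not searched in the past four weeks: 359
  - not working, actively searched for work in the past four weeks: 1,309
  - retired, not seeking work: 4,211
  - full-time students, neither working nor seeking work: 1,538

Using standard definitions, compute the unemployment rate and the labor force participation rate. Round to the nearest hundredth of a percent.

Unemployment rate ≈ 7.75%; labor force participation rate ≈ 63.92%.

Employed = 14,640 + 944 = 15,584 (anyone who worked, including part-time for economic reasons, counts as employed).
Unemployed = 1,309.
Labor force = 15,584 + 1,309 = 16,893.
Not in labor force = 785 + 2,644 + 359 + 4,211 + 1,538 = 9,537 (those not working and not actively searching are outside the labor force — including those who want a job but have given up searching).
Civilian working-age population = 16,893 + 9,537 = 26,430.
Unemployment rate = 1,309 / 16,893 = 7.75%.
Labor force participation rate = 16,893 / 26,430 = 63.92%.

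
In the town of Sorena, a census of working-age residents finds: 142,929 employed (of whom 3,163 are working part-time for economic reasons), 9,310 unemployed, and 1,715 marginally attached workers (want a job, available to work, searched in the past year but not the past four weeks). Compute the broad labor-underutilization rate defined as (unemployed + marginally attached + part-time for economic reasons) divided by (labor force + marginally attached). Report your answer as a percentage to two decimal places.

Labor force = 142,929 + 9,310 = 152,239.
Numerator = 9,310 + 1,715 + 3,163 = 14,188.
Denominator = 152,239 + 1,715 = 153,954.
Broad rate = 14,188 / 153,954 = 9.22%.

Broad underutilization rate ≈ 9.22%.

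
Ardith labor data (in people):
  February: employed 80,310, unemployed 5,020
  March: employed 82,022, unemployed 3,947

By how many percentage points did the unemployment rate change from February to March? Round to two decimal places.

The unemployment rate changed by −1.29 percentage points.

February: labor force = 80,310 + 5,020 = 85,330; u = 5,020/85,330 = 5.88%.
March: labor force = 82,022 + 3,947 = 85,969; u = 3,947/85,969 = 4.59%.
Change = 4.59% − 5.88% = −1.29 pp.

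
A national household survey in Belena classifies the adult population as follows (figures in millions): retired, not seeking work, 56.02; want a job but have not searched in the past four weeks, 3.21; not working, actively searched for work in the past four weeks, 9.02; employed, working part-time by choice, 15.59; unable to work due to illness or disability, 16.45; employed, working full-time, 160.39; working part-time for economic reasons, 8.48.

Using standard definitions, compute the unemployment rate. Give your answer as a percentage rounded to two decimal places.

Unemployment rate ≈ 4.66%.

Employed = 15.59 + 160.39 + 8.48 = 184.46 million (anyone who worked, including part-time for economic reasons, counts as employed).
Unemployed = 9.02 million.
Labor force = 184.46 + 9.02 = 193.48 million.
Unemployment rate = 9.02 / 193.48 = 4.66%.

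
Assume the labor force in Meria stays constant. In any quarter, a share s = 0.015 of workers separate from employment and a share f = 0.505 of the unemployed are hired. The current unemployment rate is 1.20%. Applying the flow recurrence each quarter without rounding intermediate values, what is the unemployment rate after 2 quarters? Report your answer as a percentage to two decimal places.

With a fixed labor force, u_{t+1} = u_t + s·(1−u_t) − f·u_t = u_t·(1−s−f) + s.
Here 1−s−f = 0.480 and s = 0.015.
u_1 = 0.012000 × 0.480 + 0.015 = 0.020760.
u_2 = 0.020760 × 0.480 + 0.015 = 0.024965.

Unemployment rate after two quarters ≈ 2.50%.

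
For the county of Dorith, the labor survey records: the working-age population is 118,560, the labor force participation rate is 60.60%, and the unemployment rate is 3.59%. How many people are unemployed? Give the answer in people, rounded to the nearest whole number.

About 2,579 are unemployed.

Labor force = 0.6060 × 118,560 = 71,847.
Unemployed = 0.0359 × 71,847 ≈ 2,579.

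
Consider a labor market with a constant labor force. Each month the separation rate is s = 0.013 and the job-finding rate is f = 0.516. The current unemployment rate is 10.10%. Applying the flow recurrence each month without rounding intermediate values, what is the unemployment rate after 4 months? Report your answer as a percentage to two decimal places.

Unemployment rate after four months ≈ 2.83%.

With a fixed labor force, u_{t+1} = u_t + s·(1−u_t) − f·u_t = u_t·(1−s−f) + s.
Here 1−s−f = 0.471 and s = 0.013.
u_1 = 0.101000 × 0.471 + 0.013 = 0.060571.
u_2 = 0.060571 × 0.471 + 0.013 = 0.041529.
u_3 = 0.041529 × 0.471 + 0.013 = 0.032560.
u_4 = 0.032560 × 0.471 + 0.013 = 0.028336.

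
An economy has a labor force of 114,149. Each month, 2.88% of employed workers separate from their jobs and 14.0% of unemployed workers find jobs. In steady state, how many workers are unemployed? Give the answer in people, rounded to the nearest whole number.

Steady-state unemployment rate u* = s/(s+f) = 2.88/(2.88+14.0) = 0.170616.
Unemployed = u* × labor force = 0.170616 × 114,149 ≈ 19,476.

About 19,476 are unemployed in steady state.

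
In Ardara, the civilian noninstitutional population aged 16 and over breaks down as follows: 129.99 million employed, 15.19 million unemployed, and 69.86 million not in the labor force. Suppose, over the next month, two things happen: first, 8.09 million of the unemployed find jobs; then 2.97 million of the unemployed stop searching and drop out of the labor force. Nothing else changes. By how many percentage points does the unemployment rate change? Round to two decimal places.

Initially, labor force = 129.99 + 15.19 = 145.18 million, so u = 15.19/145.18 = 10.46%.
After the first change, unemployed falls and employed rises by 8.09; labor force unchanged → E = 138.08, U = 7.10, labor force = 145.18 million.
After the second change, unemployed and labor force both fall by 2.97 → E = 138.08, U = 4.13, labor force = 142.21 million.
New unemployment rate = 4.13 / 142.21 = 2.90%.
Change = 2.90% − 10.46% = −7.56 percentage points.

The unemployment rate changes by −7.56 percentage points.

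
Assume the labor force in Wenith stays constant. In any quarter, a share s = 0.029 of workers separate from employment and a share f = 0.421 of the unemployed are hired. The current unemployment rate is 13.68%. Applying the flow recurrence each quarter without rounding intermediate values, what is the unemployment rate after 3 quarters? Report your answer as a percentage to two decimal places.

Unemployment rate after three quarters ≈ 7.65%.

With a fixed labor force, u_{t+1} = u_t + s·(1−u_t) − f·u_t = u_t·(1−s−f) + s.
Here 1−s−f = 0.550 and s = 0.029.
u_1 = 0.136800 × 0.550 + 0.029 = 0.104240.
u_2 = 0.104240 × 0.550 + 0.029 = 0.086332.
u_3 = 0.086332 × 0.550 + 0.029 = 0.076483.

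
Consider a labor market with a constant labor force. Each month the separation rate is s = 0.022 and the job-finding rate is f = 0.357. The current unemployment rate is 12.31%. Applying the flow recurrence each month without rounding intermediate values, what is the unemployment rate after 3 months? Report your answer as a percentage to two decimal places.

With a fixed labor force, u_{t+1} = u_t + s·(1−u_t) − f·u_t = u_t·(1−s−f) + s.
Here 1−s−f = 0.621 and s = 0.022.
u_1 = 0.123100 × 0.621 + 0.022 = 0.098445.
u_2 = 0.098445 × 0.621 + 0.022 = 0.083134.
u_3 = 0.083134 × 0.621 + 0.022 = 0.073626.

Unemployment rate after three months ≈ 7.36%.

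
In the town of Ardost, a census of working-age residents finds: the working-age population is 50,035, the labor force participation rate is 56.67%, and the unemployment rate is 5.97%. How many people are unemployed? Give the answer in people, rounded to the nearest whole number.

Labor force = 0.5667 × 50,035 = 28,355.
Unemployed = 0.0597 × 28,355 ≈ 1,693.

About 1,693 are unemployed.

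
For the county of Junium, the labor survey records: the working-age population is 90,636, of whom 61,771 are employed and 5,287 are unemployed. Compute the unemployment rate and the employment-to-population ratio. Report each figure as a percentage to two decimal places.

Labor force = employed + unemployed = 61,771 + 5,287 = 67,058.
Unemployment rate = 5,287 / 67,058 = 7.88%.
Employment-population ratio = 61,771 / 90,636 = 68.15%.

Unemployment rate ≈ 7.88%; employment-population ratio ≈ 68.15%.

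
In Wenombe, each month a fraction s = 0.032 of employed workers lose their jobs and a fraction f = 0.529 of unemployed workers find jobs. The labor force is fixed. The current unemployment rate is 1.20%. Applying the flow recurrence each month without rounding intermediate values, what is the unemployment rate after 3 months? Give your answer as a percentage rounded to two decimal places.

With a fixed labor force, u_{t+1} = u_t + s·(1−u_t) − f·u_t = u_t·(1−s−f) + s.
Here 1−s−f = 0.439 and s = 0.032.
u_1 = 0.012000 × 0.439 + 0.032 = 0.037268.
u_2 = 0.037268 × 0.439 + 0.032 = 0.048361.
u_3 = 0.048361 × 0.439 + 0.032 = 0.053230.

Unemployment rate after three months ≈ 5.32%.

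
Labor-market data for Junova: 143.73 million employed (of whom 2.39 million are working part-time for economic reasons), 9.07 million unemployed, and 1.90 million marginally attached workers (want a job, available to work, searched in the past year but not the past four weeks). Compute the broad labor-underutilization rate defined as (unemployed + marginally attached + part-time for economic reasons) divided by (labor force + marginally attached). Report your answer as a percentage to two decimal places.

Broad underutilization rate ≈ 8.64%.

Labor force = 143.73 + 9.07 = 152.80 million.
Numerator = 9.07 + 1.90 + 2.39 = 13.36 million.
Denominator = 152.80 + 1.90 = 154.70 million.
Broad rate = 13.36 / 154.70 = 8.64%.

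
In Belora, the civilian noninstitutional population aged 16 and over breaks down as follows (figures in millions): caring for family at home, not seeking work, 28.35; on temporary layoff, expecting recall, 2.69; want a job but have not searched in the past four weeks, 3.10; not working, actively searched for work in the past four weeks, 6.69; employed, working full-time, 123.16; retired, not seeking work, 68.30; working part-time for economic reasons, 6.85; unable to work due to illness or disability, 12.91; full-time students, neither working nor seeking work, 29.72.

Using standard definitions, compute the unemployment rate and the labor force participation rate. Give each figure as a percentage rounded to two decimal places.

Unemployment rate ≈ 6.73%; labor force participation rate ≈ 49.47%.

Employed = 123.16 + 6.85 = 130.01 million (anyone who worked, including part-time for economic reasons, counts as employed).
Unemployed = 2.69 + 6.69 = 9.38 million (jobless and actively searching, or on temporary layoff).
Labor force = 130.01 + 9.38 = 139.39 million.
Not in labor force = 28.35 + 3.10 + 68.30 + 12.91 + 29.72 = 142.38 million (those not working and not actively searching are outside the labor force — including those who want a job but have given up searching).
Civilian working-age population = 139.39 + 142.38 = 281.77 million.
Unemployment rate = 9.38 / 139.39 = 6.73%.
Labor force participation rate = 139.39 / 281.77 = 49.47%.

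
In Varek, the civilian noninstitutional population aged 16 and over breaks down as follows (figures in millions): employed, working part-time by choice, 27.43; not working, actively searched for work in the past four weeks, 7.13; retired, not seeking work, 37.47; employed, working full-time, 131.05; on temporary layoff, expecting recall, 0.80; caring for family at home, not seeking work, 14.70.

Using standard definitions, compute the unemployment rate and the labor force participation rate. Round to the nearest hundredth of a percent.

Employed = 27.43 + 131.05 = 158.48 million.
Unemployed = 7.13 + 0.80 = 7.93 million (jobless and actively searching, or on temporary layoff).
Labor force = 158.48 + 7.93 = 166.41 million.
Not in labor force = 37.47 + 14.70 = 52.17 million (those not working and not actively searching are outside the labor force).
Civilian working-age population = 166.41 + 52.17 = 218.58 million.
Unemployment rate = 7.93 / 166.41 = 4.77%.
Labor force participation rate = 166.41 / 218.58 = 76.13%.

Unemployment rate ≈ 4.77%; labor force participation rate ≈ 76.13%.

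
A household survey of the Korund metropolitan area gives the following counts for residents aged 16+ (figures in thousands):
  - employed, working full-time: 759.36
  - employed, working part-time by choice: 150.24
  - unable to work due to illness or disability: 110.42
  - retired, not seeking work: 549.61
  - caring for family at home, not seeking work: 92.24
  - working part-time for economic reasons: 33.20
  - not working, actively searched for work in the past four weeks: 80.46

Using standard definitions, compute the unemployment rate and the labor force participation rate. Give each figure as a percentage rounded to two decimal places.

Unemployment rate ≈ 7.86%; labor force participation rate ≈ 57.63%.

Employed = 759.36 + 150.24 + 33.20 = 942.80 thousand (anyone who worked, including part-time for economic reasons, counts as employed).
Unemployed = 80.46 thousand.
Labor force = 942.80 + 80.46 = 1,023.26 thousand.
Not in labor force = 110.42 + 549.61 + 92.24 = 752.27 thousand (those not working and not actively searching are outside the labor force).
Civilian working-age population = 1,023.26 + 752.27 = 1,775.53 thousand.
Unemployment rate = 80.46 / 1,023.26 = 7.86%.
Labor force participation rate = 1,023.26 / 1,775.53 = 57.63%.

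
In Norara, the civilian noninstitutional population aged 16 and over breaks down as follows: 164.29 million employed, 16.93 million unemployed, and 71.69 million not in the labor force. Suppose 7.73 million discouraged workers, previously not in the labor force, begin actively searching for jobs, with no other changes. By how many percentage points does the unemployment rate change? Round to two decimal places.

The unemployment rate changes by +3.71 percentage points.

Initially, labor force = 164.29 + 16.93 = 181.22 million, so u = 16.93/181.22 = 9.34%.
After the change, unemployed and labor force both rise by 7.73 → E = 164.29, U = 24.66, labor force = 188.95 million.
New unemployment rate = 24.66 / 188.95 = 13.05%.
Change = 13.05% − 9.34% = +3.71 percentage points.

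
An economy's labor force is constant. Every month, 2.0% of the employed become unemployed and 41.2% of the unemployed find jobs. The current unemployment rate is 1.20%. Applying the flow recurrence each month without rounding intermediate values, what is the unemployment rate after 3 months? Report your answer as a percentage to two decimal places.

Unemployment rate after three months ≈ 4.00%.

With a fixed labor force, u_{t+1} = u_t + s·(1−u_t) − f·u_t = u_t·(1−s−f) + s.
Here 1−s−f = 0.568 and s = 0.020.
u_1 = 0.012000 × 0.568 + 0.020 = 0.026816.
u_2 = 0.026816 × 0.568 + 0.020 = 0.035231.
u_3 = 0.035231 × 0.568 + 0.020 = 0.040011.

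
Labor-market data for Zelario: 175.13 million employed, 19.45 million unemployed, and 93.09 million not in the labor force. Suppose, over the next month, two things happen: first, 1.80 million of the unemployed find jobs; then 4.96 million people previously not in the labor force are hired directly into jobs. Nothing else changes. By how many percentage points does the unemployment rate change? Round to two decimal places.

Initially, labor force = 175.13 + 19.45 = 194.58 million, so u = 19.45/194.58 = 10.00%.
After the first change, unemployed falls and employed rises by 1.80; labor force unchanged → E = 176.93, U = 17.65, labor force = 194.58 million.
After the second change, employed and labor force both rise by 4.96; unemployed unchanged → E = 181.89, U = 17.65, labor force = 199.54 million.
New unemployment rate = 17.65 / 199.54 = 8.85%.
Change = 8.85% − 10.00% = −1.15 percentage points.

The unemployment rate changes by −1.15 percentage points.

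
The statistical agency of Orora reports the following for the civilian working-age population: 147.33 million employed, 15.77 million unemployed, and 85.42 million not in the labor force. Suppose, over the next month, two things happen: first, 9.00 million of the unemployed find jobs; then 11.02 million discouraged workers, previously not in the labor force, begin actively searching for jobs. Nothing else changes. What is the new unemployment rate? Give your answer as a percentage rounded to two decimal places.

New unemployment rate ≈ 10.22%.

Initially, labor force = 147.33 + 15.77 = 163.10 million, so u = 15.77/163.10 = 9.67%.
After the first change, unemployed falls and employed rises by 9.00; labor force unchanged → E = 156.33, U = 6.77, labor force = 163.10 million.
After the second change, unemployed and labor force both rise by 11.02 → E = 156.33, U = 17.79, labor force = 174.12 million.
New unemployment rate = 17.79 / 174.12 = 10.22%.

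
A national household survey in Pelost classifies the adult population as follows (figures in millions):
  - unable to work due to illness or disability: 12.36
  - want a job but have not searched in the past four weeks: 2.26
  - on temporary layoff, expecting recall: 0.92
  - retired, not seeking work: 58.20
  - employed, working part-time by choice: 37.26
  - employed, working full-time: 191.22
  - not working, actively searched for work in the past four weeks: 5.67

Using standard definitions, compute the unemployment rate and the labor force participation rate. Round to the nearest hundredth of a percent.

Employed = 37.26 + 191.22 = 228.48 million.
Unemployed = 0.92 + 5.67 = 6.59 million (jobless and actively searching, or on temporary layoff).
Labor force = 228.48 + 6.59 = 235.07 million.
Not in labor force = 12.36 + 2.26 + 58.20 = 72.82 million (those not working and not actively searching are outside the labor force — including those who want a job but have given up searching).
Civilian working-age population = 235.07 + 72.82 = 307.89 million.
Unemployment rate = 6.59 / 235.07 = 2.80%.
Labor force participation rate = 235.07 / 307.89 = 76.35%.

Unemployment rate ≈ 2.80%; labor force participation rate ≈ 76.35%.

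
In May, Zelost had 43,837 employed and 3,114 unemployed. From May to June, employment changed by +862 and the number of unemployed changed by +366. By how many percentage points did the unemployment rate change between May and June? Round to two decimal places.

May: labor force = 43,837 + 3,114 = 46,951; u = 3,114/46,951 = 6.63%.
June: labor force = 44,699 + 3,480 = 48,179; u = 3,480/48,179 = 7.22%.
Change = 7.22% − 6.63% = +0.59 pp.

The unemployment rate changed by +0.59 percentage points.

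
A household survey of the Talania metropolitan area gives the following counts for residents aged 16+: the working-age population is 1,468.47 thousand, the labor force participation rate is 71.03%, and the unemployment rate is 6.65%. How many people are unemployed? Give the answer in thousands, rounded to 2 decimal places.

About 69.36 thousand are unemployed.

Labor force = 0.7103 × 1,468.47 = 1,043.05 thousand.
Unemployed = 0.0665 × 1,043.05 ≈ 69.36 thousand.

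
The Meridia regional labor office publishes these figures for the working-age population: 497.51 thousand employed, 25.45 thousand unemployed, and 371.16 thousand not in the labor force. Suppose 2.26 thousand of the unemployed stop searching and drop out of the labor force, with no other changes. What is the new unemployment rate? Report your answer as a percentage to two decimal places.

Initially, labor force = 497.51 + 25.45 = 522.96 thousand, so u = 25.45/522.96 = 4.87%.
After the change, unemployed and labor force both fall by 2.26 → E = 497.51, U = 23.19, labor force = 520.70 thousand.
New unemployment rate = 23.19 / 520.70 = 4.45%.

New unemployment rate ≈ 4.45%.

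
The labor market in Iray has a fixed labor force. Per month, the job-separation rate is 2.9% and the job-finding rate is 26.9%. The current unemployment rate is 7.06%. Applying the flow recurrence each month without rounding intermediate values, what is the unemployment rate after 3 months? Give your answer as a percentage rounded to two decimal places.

With a fixed labor force, u_{t+1} = u_t + s·(1−u_t) − f·u_t = u_t·(1−s−f) + s.
Here 1−s−f = 0.702 and s = 0.029.
u_1 = 0.070600 × 0.702 + 0.029 = 0.078561.
u_2 = 0.078561 × 0.702 + 0.029 = 0.084150.
u_3 = 0.084150 × 0.702 + 0.029 = 0.088073.

Unemployment rate after three months ≈ 8.81%.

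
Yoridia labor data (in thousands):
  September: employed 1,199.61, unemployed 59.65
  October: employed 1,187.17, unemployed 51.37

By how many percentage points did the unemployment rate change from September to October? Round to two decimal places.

September: labor force = 1,199.61 + 59.65 = 1,259.26; u = 59.65/1,259.26 = 4.74%.
October: labor force = 1,187.17 + 51.37 = 1,238.54; u = 51.37/1,238.54 = 4.15%.
Change = 4.15% − 4.74% = −0.59 pp.

The unemployment rate changed by −0.59 percentage points.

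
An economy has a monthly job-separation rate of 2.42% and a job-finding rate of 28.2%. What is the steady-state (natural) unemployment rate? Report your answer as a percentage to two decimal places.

At steady state the flows balance: s·E = f·U, so U/(E+U) = s/(s+f).
u* = 2.42 / (2.42 + 28.2) = 2.42 / 30.62 = 7.90%.

Steady-state unemployment rate ≈ 7.90%.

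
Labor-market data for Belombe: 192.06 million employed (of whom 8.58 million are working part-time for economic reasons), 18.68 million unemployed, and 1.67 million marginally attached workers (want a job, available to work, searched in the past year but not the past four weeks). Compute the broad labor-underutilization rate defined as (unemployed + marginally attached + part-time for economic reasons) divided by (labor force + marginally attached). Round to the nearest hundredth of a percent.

Labor force = 192.06 + 18.68 = 210.74 million.
Numerator = 18.68 + 1.67 + 8.58 = 28.93 million.
Denominator = 210.74 + 1.67 = 212.41 million.
Broad rate = 28.93 / 212.41 = 13.62%.

Broad underutilization rate ≈ 13.62%.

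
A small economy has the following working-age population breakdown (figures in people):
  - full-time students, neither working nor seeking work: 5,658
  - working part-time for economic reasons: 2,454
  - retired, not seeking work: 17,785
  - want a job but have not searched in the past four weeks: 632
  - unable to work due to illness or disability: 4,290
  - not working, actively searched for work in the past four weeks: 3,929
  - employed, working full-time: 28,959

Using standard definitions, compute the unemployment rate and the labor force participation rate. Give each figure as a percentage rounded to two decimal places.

Employed = 2,454 + 28,959 = 31,413 (anyone who worked, including part-time for economic reasons, counts as employed).
Unemployed = 3,929.
Labor force = 31,413 + 3,929 = 35,342.
Not in labor force = 5,658 + 17,785 + 632 + 4,290 = 28,365 (those not working and not actively searching are outside the labor force — including those who want a job but have given up searching).
Civilian working-age population = 35,342 + 28,365 = 63,707.
Unemployment rate = 3,929 / 35,342 = 11.12%.
Labor force participation rate = 35,342 / 63,707 = 55.48%.

Unemployment rate ≈ 11.12%; labor force participation rate ≈ 55.48%.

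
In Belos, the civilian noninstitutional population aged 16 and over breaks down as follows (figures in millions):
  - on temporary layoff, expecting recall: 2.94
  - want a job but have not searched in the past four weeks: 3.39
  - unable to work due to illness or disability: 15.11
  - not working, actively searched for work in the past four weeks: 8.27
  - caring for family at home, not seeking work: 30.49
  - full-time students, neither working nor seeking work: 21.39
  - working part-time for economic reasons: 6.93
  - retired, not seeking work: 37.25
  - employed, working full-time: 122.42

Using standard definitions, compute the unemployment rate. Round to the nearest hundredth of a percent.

Unemployment rate ≈ 7.98%.

Employed = 6.93 + 122.42 = 129.35 million (anyone who worked, including part-time for economic reasons, counts as employed).
Unemployed = 2.94 + 8.27 = 11.21 million (jobless and actively searching, or on temporary layoff).
Labor force = 129.35 + 11.21 = 140.56 million.
Unemployment rate = 11.21 / 140.56 = 7.98%.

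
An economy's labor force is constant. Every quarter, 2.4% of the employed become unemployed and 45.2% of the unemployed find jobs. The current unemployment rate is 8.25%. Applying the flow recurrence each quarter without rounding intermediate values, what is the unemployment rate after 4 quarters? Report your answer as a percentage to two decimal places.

With a fixed labor force, u_{t+1} = u_t + s·(1−u_t) − f·u_t = u_t·(1−s−f) + s.
Here 1−s−f = 0.524 and s = 0.024.
u_1 = 0.082500 × 0.524 + 0.024 = 0.067230.
u_2 = 0.067230 × 0.524 + 0.024 = 0.059229.
u_3 = 0.059229 × 0.524 + 0.024 = 0.055036.
u_4 = 0.055036 × 0.524 + 0.024 = 0.052839.

Unemployment rate after four quarters ≈ 5.28%.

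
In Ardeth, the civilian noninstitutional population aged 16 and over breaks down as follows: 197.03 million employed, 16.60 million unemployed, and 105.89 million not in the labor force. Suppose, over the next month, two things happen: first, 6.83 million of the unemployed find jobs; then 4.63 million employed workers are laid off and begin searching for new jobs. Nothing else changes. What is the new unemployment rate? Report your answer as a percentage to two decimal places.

Initially, labor force = 197.03 + 16.60 = 213.63 million, so u = 16.60/213.63 = 7.77%.
After the first change, unemployed falls and employed rises by 6.83; labor force unchanged → E = 203.86, U = 9.77, labor force = 213.63 million.
After the second change, employed falls and unemployed rises by 4.63; labor force unchanged → E = 199.23, U = 14.40, labor force = 213.63 million.
New unemployment rate = 14.40 / 213.63 = 6.74%.

New unemployment rate ≈ 6.74%.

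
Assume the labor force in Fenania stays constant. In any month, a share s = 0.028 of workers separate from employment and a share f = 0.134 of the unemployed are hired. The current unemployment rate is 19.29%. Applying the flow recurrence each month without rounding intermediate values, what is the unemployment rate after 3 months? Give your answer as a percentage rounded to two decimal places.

With a fixed labor force, u_{t+1} = u_t + s·(1−u_t) − f·u_t = u_t·(1−s−f) + s.
Here 1−s−f = 0.838 and s = 0.028.
u_1 = 0.192900 × 0.838 + 0.028 = 0.189650.
u_2 = 0.189650 × 0.838 + 0.028 = 0.186927.
u_3 = 0.186927 × 0.838 + 0.028 = 0.184645.

Unemployment rate after three months ≈ 18.46%.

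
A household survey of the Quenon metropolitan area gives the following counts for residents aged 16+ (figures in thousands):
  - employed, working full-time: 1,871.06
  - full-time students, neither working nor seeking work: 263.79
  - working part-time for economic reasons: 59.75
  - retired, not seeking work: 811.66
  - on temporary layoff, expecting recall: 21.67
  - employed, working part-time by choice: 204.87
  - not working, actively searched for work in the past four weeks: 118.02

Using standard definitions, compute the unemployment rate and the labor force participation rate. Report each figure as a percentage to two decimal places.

Unemployment rate ≈ 6.14%; labor force participation rate ≈ 67.90%.

Employed = 1,871.06 + 59.75 + 204.87 = 2,135.68 thousand (anyone who worked, including part-time for economic reasons, counts as employed).
Unemployed = 21.67 + 118.02 = 139.69 thousand (jobless and actively searching, or on temporary layoff).
Labor force = 2,135.68 + 139.69 = 2,275.37 thousand.
Not in labor force = 263.79 + 811.66 = 1,075.45 thousand (those not working and not actively searching are outside the labor force).
Civilian working-age population = 2,275.37 + 1,075.45 = 3,350.82 thousand.
Unemployment rate = 139.69 / 2,275.37 = 6.14%.
Labor force participation rate = 2,275.37 / 3,350.82 = 67.90%.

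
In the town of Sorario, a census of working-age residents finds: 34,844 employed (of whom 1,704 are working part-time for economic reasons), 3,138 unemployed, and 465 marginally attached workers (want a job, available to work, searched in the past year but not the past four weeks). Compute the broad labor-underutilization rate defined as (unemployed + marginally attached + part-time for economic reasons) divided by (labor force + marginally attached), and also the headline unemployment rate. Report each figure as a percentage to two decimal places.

Labor force = 34,844 + 3,138 = 37,982.
Numerator = 3,138 + 465 + 1,704 = 5,307.
Denominator = 37,982 + 465 = 38,447.
Broad rate = 5,307 / 38,447 = 13.80%.
Headline unemployment rate = 3,138 / 37,982 = 8.26%.

Broad underutilization rate ≈ 13.80%; headline unemployment rate ≈ 8.26%.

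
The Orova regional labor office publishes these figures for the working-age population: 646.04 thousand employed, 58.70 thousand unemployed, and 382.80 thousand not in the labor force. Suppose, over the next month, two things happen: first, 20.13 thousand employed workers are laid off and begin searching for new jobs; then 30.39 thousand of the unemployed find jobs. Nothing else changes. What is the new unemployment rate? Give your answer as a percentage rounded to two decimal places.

Initially, labor force = 646.04 + 58.70 = 704.74 thousand, so u = 58.70/704.74 = 8.33%.
After the first change, employed falls and unemployed rises by 20.13; labor force unchanged → E = 625.91, U = 78.83, labor force = 704.74 thousand.
After the second change, unemployed falls and employed rises by 30.39; labor force unchanged → E = 656.30, U = 48.44, labor force = 704.74 thousand.
New unemployment rate = 48.44 / 704.74 = 6.87%.

New unemployment rate ≈ 6.87%.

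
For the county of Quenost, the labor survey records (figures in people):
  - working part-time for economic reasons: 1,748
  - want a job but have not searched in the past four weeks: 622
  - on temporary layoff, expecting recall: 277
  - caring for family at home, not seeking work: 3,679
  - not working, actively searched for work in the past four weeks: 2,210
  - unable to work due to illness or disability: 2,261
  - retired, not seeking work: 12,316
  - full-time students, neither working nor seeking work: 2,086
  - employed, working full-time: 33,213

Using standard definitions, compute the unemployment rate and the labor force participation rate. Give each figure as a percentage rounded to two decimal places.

Unemployment rate ≈ 6.64%; labor force participation rate ≈ 64.11%.

Employed = 1,748 + 33,213 = 34,961 (anyone who worked, including part-time for economic reasons, counts as employed).
Unemployed = 277 + 2,210 = 2,487 (jobless and actively searching, or on temporary layoff).
Labor force = 34,961 + 2,487 = 37,448.
Not in labor force = 622 + 3,679 + 2,261 + 12,316 + 2,086 = 20,964 (those not working and not actively searching are outside the labor force — including those who want a job but have given up searching).
Civilian working-age population = 37,448 + 20,964 = 58,412.
Unemployment rate = 2,487 / 37,448 = 6.64%.
Labor force participation rate = 37,448 / 58,412 = 64.11%.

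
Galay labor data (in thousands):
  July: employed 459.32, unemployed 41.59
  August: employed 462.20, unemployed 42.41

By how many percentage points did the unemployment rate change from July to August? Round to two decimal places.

The unemployment rate changed by +0.10 percentage points.

July: labor force = 459.32 + 41.59 = 500.91; u = 41.59/500.91 = 8.30%.
August: labor force = 462.20 + 42.41 = 504.61; u = 42.41/504.61 = 8.40%.
Change = 8.40% − 8.30% = +0.10 pp.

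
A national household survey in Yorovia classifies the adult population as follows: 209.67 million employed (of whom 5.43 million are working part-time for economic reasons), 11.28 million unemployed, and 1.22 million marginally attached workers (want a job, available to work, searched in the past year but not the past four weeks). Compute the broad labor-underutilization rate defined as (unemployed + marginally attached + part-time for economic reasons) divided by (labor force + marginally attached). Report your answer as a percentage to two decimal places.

Labor force = 209.67 + 11.28 = 220.95 million.
Numerator = 11.28 + 1.22 + 5.43 = 17.93 million.
Denominator = 220.95 + 1.22 = 222.17 million.
Broad rate = 17.93 / 222.17 = 8.07%.

Broad underutilization rate ≈ 8.07%.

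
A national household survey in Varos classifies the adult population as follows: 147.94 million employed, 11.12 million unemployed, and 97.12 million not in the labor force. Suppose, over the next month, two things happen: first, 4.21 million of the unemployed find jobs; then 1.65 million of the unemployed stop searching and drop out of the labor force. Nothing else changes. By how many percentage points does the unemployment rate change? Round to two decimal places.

The unemployment rate changes by −3.65 percentage points.

Initially, labor force = 147.94 + 11.12 = 159.06 million, so u = 11.12/159.06 = 6.99%.
After the first change, unemployed falls and employed rises by 4.21; labor force unchanged → E = 152.15, U = 6.91, labor force = 159.06 million.
After the second change, unemployed and labor force both fall by 1.65 → E = 152.15, U = 5.26, labor force = 157.41 million.
New unemployment rate = 5.26 / 157.41 = 3.34%.
Change = 3.34% − 6.99% = −3.65 percentage points.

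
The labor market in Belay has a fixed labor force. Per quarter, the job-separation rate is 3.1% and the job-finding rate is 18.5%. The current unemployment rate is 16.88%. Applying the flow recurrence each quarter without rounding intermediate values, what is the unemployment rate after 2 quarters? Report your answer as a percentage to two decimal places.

With a fixed labor force, u_{t+1} = u_t + s·(1−u_t) − f·u_t = u_t·(1−s−f) + s.
Here 1−s−f = 0.784 and s = 0.031.
u_1 = 0.168800 × 0.784 + 0.031 = 0.163339.
u_2 = 0.163339 × 0.784 + 0.031 = 0.159058.

Unemployment rate after two quarters ≈ 15.91%.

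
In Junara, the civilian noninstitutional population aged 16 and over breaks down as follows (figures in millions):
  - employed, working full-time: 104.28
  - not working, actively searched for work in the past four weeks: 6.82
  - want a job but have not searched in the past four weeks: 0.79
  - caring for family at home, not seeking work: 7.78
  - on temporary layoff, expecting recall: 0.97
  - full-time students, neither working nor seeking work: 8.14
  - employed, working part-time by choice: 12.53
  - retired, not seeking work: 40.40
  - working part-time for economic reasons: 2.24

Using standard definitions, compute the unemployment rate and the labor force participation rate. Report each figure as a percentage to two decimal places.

Employed = 104.28 + 12.53 + 2.24 = 119.05 million (anyone who worked, including part-time for economic reasons, counts as employed).
Unemployed = 6.82 + 0.97 = 7.79 million (jobless and actively searching, or on temporary layoff).
Labor force = 119.05 + 7.79 = 126.84 million.
Not in labor force = 0.79 + 7.78 + 8.14 + 40.40 = 57.11 million (those not working and not actively searching are outside the labor force — including those who want a job but have given up searching).
Civilian working-age population = 126.84 + 57.11 = 183.95 million.
Unemployment rate = 7.79 / 126.84 = 6.14%.
Labor force participation rate = 126.84 / 183.95 = 68.95%.

Unemployment rate ≈ 6.14%; labor force participation rate ≈ 68.95%.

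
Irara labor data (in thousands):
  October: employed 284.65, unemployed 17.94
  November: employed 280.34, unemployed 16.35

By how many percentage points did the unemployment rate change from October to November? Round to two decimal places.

The unemployment rate changed by −0.42 percentage points.

October: labor force = 284.65 + 17.94 = 302.59; u = 17.94/302.59 = 5.93%.
November: labor force = 280.34 + 16.35 = 296.69; u = 16.35/296.69 = 5.51%.
Change = 5.51% − 5.93% = −0.42 pp.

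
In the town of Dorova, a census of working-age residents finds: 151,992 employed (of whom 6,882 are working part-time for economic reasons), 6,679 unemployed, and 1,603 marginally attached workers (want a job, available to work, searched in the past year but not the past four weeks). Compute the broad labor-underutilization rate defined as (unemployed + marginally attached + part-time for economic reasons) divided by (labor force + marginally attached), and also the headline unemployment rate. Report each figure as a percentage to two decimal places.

Broad underutilization rate ≈ 9.46%; headline unemployment rate ≈ 4.21%.

Labor force = 151,992 + 6,679 = 158,671.
Numerator = 6,679 + 1,603 + 6,882 = 15,164.
Denominator = 158,671 + 1,603 = 160,274.
Broad rate = 15,164 / 160,274 = 9.46%.
Headline unemployment rate = 6,679 / 158,671 = 4.21%.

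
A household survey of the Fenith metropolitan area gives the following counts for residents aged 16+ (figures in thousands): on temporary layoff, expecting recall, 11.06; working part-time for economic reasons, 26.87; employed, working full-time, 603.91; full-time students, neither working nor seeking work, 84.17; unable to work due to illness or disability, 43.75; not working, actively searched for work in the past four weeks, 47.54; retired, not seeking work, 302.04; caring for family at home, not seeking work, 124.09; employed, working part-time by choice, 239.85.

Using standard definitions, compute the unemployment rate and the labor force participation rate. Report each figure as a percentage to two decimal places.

Unemployment rate ≈ 6.31%; labor force participation rate ≈ 62.65%.

Employed = 26.87 + 603.91 + 239.85 = 870.63 thousand (anyone who worked, including part-time for economic reasons, counts as employed).
Unemployed = 11.06 + 47.54 = 58.60 thousand (jobless and actively searching, or on temporary layoff).
Labor force = 870.63 + 58.60 = 929.23 thousand.
Not in labor force = 84.17 + 43.75 + 302.04 + 124.09 = 554.05 thousand (those not working and not actively searching are outside the labor force).
Civilian working-age population = 929.23 + 554.05 = 1,483.28 thousand.
Unemployment rate = 58.60 / 929.23 = 6.31%.
Labor force participation rate = 929.23 / 1,483.28 = 62.65%.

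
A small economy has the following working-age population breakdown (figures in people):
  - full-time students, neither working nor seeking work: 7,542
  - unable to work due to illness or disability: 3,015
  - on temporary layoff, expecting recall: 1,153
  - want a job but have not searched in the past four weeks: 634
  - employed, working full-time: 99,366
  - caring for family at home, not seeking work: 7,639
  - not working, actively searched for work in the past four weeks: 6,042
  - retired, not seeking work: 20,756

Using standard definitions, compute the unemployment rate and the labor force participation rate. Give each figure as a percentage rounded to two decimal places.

Employed = 99,366.
Unemployed = 1,153 + 6,042 = 7,195 (jobless and actively searching, or on temporary layoff).
Labor force = 99,366 + 7,195 = 106,561.
Not in labor force = 7,542 + 3,015 + 634 + 7,639 + 20,756 = 39,586 (those not working and not actively searching are outside the labor force — including those who want a job but have given up searching).
Civilian working-age population = 106,561 + 39,586 = 146,147.
Unemployment rate = 7,195 / 106,561 = 6.75%.
Labor force participation rate = 106,561 / 146,147 = 72.91%.

Unemployment rate ≈ 6.75%; labor force participation rate ≈ 72.91%.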